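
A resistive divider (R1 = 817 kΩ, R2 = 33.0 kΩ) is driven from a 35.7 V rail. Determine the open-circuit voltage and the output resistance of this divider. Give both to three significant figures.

V_th = 1.39 V, R_th = 31.7 kΩ

V_th is the open-circuit tap voltage: 35.7 × 33.0/(817 + 33.0) = 1.39 V.
With the supply zeroed, R1 and R2 appear in parallel from the tap: R_th = R1‖R2 = (817 × 33.0)/850.0 = 31.7 kΩ.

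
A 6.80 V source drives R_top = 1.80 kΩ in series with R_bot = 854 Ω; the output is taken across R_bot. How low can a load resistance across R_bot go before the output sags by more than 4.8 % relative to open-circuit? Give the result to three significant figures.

R_L(min) ≈ 11.5 kΩ

Output resistance R_th = R_top‖R_bot = (1800 × 854)/2654 = 579.2 Ω.
The fractional drop is R_th/(R_th + R_L); requiring this ≤ 0.0480 gives R_L ≥ R_th(1/0.0480 − 1) = 579.2 × 19.83 = 11.5 kΩ.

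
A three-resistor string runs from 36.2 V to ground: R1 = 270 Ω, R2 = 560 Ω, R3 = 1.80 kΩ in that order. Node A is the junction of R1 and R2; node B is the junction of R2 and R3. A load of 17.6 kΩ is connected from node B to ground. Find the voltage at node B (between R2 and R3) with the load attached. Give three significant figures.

V ≈ 24.0 V

At node B, R3 is in parallel with the load: R3‖R_L = 1633 Ω.
Below node A the resistance is R2 + (R3‖R_L) = 2193 Ω, so V_A = 36.2 × 2193/2463 = 32.23 V.
Then V_B = V_A × (R3‖R_L)/(R2 + R3‖R_L) = 32.23 × 1633/2193 = 24.0 V.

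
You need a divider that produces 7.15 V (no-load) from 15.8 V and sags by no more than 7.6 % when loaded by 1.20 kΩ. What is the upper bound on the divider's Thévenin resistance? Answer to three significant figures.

R_th ≤ 98.7 Ω

Loading drop = R_th/(R_th + R_L) ≤ 0.0760, so R_th ≤ R_L · ε/(1−ε) = 1.20 kΩ × 0.0760/0.9240 = 98.7 Ω.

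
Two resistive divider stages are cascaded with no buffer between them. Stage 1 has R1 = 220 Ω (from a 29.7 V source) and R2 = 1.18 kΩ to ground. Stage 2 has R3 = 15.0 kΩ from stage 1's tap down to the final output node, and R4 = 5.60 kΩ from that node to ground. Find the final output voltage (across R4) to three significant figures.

V_out ≈ 6.74 V

Stage 2 presents R3+R4 = 20600 Ω as a load on stage 1's tap.
Stage 1's lower leg becomes R2‖(R3+R4) = 1116 Ω, so V_mid = 29.7 × 1116/1336 = 24.81 V.
Stage 2 is itself unloaded: V_out = V_mid × R4/(R3+R4) = 24.81 × 5600/20600 = 6.74 V.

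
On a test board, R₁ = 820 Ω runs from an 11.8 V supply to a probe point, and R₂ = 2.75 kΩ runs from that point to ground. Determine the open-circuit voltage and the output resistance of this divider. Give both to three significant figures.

V_th = 9.09 V, R_th = 632 Ω

V_th is the open-circuit tap voltage: 11.8 × 2750/(820 + 2750) = 9.09 V.
With the supply zeroed, R₁ and R₂ appear in parallel from the tap: R_th = R₁‖R₂ = (820 × 2750)/3570 = 632 Ω.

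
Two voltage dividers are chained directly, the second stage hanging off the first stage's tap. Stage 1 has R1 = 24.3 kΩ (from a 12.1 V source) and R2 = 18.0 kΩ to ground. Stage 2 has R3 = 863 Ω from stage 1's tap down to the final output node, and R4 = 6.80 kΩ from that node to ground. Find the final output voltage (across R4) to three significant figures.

Stage 2 presents R3+R4 = 7663 Ω as a load on stage 1's tap.
Stage 1's lower leg becomes R2‖(R3+R4) = 5375 Ω, so V_mid = 12.1 × 5375/29670 = 2.192 V.
Stage 2 is itself unloaded: V_out = V_mid × R4/(R3+R4) = 2.192 × 6800/7663 = 1.94 V.

V_out ≈ 1.94 V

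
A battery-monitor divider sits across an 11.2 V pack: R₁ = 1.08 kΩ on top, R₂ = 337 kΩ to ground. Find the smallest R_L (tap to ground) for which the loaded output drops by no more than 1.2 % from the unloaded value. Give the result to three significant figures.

Output resistance R_th = R₁‖R₂ = (1.08 × 337)/338.1 = 1.077 kΩ.
The fractional drop is R_th/(R_th + R_L); requiring this ≤ 0.0120 gives R_L ≥ R_th(1/0.0120 − 1) = 1.077 × 82.33 = 88.6 kΩ.

R_L(min) ≈ 88.6 kΩ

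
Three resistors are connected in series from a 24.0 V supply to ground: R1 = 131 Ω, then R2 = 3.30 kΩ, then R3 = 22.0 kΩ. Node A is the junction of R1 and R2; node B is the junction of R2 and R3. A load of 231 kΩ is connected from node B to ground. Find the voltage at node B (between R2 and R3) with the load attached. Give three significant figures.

V ≈ 20.5 V

At node B, R3 is in parallel with the load: R3‖R_L = 20090 Ω.
Below node A the resistance is R2 + (R3‖R_L) = 23390 Ω, so V_A = 24.0 × 23390/23520 = 23.87 V.
Then V_B = V_A × (R3‖R_L)/(R2 + R3‖R_L) = 23.87 × 20090/23390 = 20.5 V.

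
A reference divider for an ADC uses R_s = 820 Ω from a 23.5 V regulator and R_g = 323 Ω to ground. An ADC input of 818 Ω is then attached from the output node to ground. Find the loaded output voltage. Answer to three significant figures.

The load sits in parallel with R_g: R_g‖R_L = (323 × 818) / (323 + 818) = 231.6 Ω.
V_out = 23.5 × 231.6 / (820 + 231.6) = 23.5 × 231.6/1052 = 5.17 V.
(Unloaded it would have been 6.64 V.)

V_out ≈ 5.17 V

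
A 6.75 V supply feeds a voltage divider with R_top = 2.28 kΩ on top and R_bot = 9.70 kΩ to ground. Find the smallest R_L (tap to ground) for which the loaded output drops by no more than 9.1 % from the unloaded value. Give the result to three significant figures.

Output resistance R_th = R_top‖R_bot = (2.28 × 9.70)/11.98 = 1.846 kΩ.
The fractional drop is R_th/(R_th + R_L); requiring this ≤ 0.0910 gives R_L ≥ R_th(1/0.0910 − 1) = 1.846 × 9.989 = 18.4 kΩ.

R_L(min) ≈ 18.4 kΩ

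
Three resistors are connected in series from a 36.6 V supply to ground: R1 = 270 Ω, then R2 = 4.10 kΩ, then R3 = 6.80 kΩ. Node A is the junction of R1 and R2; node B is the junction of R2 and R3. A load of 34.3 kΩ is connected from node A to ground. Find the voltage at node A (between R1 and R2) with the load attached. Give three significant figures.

Below node A the series string R2+R3 = 10900 Ω sits in parallel with the 34300 Ω load: 8271 Ω.
V_A = 36.6 × 8271/(270 + 8271) = 35.4 V.

V ≈ 35.4 V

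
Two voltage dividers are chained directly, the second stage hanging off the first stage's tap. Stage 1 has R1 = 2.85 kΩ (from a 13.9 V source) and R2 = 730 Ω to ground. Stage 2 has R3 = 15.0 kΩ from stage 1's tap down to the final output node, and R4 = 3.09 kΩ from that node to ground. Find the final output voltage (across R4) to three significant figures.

V_out ≈ 0.469 V

Stage 2 presents R3+R4 = 18090 Ω as a load on stage 1's tap.
Stage 1's lower leg becomes R2‖(R3+R4) = 701.7 Ω, so V_mid = 13.9 × 701.7/3552 = 2.746 V.
Stage 2 is itself unloaded: V_out = V_mid × R4/(R3+R4) = 2.746 × 3090/18090 = 0.469 V.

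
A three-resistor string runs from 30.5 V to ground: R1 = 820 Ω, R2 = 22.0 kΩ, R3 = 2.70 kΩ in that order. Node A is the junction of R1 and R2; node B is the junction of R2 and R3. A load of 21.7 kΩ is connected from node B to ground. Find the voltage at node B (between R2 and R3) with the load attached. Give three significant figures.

V ≈ 2.90 V

At node B, R3 is in parallel with the load: R3‖R_L = 2401 Ω.
Below node A the resistance is R2 + (R3‖R_L) = 24400 Ω, so V_A = 30.5 × 24400/25220 = 29.51 V.
Then V_B = V_A × (R3‖R_L)/(R2 + R3‖R_L) = 29.51 × 2401/24400 = 2.90 V.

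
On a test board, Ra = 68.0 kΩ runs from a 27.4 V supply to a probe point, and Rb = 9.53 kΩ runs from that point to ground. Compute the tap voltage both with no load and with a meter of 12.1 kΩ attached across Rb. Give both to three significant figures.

Open-circuit: V = 27.4 × 9.53/(68.0 + 9.53) = 3.37 V.
With the load, Rb becomes Rb‖R_L = 5.331 kΩ, so V = 27.4 × 5.331/73.33 = 1.99 V.

Unloaded: 3.37 V; loaded: 1.99 V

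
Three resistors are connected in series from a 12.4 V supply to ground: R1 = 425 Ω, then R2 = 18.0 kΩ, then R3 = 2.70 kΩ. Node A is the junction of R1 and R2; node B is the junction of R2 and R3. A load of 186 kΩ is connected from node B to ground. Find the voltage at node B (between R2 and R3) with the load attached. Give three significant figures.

V ≈ 1.57 V

At node B, R3 is in parallel with the load: R3‖R_L = 2661 Ω.
Below node A the resistance is R2 + (R3‖R_L) = 20660 Ω, so V_A = 12.4 × 20660/21090 = 12.15 V.
Then V_B = V_A × (R3‖R_L)/(R2 + R3‖R_L) = 12.15 × 2661/20660 = 1.57 V.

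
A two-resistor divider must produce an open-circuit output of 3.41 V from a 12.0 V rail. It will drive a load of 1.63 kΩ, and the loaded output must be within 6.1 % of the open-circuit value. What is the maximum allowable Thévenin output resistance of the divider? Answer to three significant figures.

R_th ≤ 106 Ω

Loading drop = R_th/(R_th + R_L) ≤ 0.0610, so R_th ≤ R_L · ε/(1−ε) = 1.63 kΩ × 0.0610/0.9390 = 106 Ω.
(Any R1, R2 with R2/(R1+R2) = 0.284 and R1‖R2 ≤ 106 Ω will meet the spec.)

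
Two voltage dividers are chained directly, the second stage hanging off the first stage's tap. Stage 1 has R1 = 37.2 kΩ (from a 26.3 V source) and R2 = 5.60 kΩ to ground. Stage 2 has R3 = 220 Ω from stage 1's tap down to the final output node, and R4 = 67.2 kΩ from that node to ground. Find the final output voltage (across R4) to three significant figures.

V_out ≈ 3.20 V

Stage 2 presents R3+R4 = 67420 Ω as a load on stage 1's tap.
Stage 1's lower leg becomes R2‖(R3+R4) = 5171 Ω, so V_mid = 26.3 × 5171/42370 = 3.209 V.
Stage 2 is itself unloaded: V_out = V_mid × R4/(R3+R4) = 3.209 × 67200/67420 = 3.20 V.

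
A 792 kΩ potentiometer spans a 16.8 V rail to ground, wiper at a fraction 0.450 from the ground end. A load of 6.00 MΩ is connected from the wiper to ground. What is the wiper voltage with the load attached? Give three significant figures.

V ≈ 7.32 V

The wiper splits the pot into (1−α)R = 435.6 kΩ above and αR = 356.4 kΩ below.
Lower section ‖ load = 336.4 kΩ.
V_wiper = 16.8 × 336.4/(435.6 + 336.4) = 7.32 V.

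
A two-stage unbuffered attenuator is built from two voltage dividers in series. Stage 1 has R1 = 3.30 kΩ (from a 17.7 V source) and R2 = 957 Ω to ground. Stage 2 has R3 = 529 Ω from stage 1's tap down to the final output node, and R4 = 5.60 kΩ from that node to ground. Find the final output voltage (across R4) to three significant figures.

Stage 2 presents R3+R4 = 6129 Ω as a load on stage 1's tap.
Stage 1's lower leg becomes R2‖(R3+R4) = 827.8 Ω, so V_mid = 17.7 × 827.8/4128 = 3.549 V.
Stage 2 is itself unloaded: V_out = V_mid × R4/(R3+R4) = 3.549 × 5600/6129 = 3.24 V.

V_out ≈ 3.24 V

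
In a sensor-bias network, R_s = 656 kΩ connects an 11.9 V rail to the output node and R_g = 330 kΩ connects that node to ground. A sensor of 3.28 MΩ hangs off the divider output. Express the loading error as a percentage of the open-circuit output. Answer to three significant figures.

The divider's output (Thévenin) resistance is R_s‖R_g = 219.6 kΩ.
Fractional drop under load = R_th/(R_th + R_L) = 219.6 / (219.6 + 3280) = 0.06274.
So the output falls by 6.27 %.

6.27 %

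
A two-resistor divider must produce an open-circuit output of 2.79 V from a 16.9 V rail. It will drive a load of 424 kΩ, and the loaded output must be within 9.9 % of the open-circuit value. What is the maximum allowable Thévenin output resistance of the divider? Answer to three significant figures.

R_th ≤ 46.6 kΩ

Loading drop = R_th/(R_th + R_L) ≤ 0.0990, so R_th ≤ R_L · ε/(1−ε) = 424 kΩ × 0.0990/0.9010 = 46.6 kΩ.
(Any R1, R2 with R2/(R1+R2) = 0.165 and R1‖R2 ≤ 46.6 kΩ will meet the spec.)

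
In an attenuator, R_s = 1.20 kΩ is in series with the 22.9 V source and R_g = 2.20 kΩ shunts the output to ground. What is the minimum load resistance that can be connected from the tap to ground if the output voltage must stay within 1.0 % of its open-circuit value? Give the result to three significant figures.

Output resistance R_th = R_s‖R_g = (1200 × 2200)/3400 = 776.5 Ω.
The fractional drop is R_th/(R_th + R_L); requiring this ≤ 0.0100 gives R_L ≥ R_th(1/0.0100 − 1) = 776.5 × 99.00 = 76.9 kΩ.

R_L(min) ≈ 76.9 kΩ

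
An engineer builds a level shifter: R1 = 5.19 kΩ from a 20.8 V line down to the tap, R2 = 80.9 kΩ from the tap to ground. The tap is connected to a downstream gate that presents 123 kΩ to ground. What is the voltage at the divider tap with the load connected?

The load sits in parallel with R2: R2‖R_L = (80.9 × 123) / (80.9 + 123) = 48.80 kΩ.
V_out = 20.8 × 48.80 / (5.19 + 48.80) = 20.8 × 48.80/53.99 = 18.8 V.
(Unloaded it would have been 19.5 V.)

V_out ≈ 18.8 V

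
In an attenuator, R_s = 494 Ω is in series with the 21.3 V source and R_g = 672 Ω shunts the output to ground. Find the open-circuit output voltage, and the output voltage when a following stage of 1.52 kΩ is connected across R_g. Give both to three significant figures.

Open-circuit: V = 21.3 × 672/(494 + 672) = 12.3 V.
With the load, R_g becomes R_g‖R_L = 466.0 Ω, so V = 21.3 × 466.0/960.0 = 10.3 V.

Unloaded: 12.3 V; loaded: 10.3 V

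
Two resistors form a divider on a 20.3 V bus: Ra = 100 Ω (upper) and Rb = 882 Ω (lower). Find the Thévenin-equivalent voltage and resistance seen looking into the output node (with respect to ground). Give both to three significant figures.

V_th = 18.2 V, R_th = 89.8 Ω

V_th is the open-circuit tap voltage: 20.3 × 882/(100 + 882) = 18.2 V.
With the supply zeroed, Ra and Rb appear in parallel from the tap: R_th = Ra‖Rb = (100 × 882)/982.0 = 89.8 Ω.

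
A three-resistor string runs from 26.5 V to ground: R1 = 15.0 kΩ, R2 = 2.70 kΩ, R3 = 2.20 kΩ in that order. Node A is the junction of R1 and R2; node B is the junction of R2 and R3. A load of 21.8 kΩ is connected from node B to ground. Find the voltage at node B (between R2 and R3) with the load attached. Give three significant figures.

At node B, R3 is in parallel with the load: R3‖R_L = 1.998 kΩ.
Below node A the resistance is R2 + (R3‖R_L) = 4.698 kΩ, so V_A = 26.5 × 4.698/19.70 = 6.321 V.
Then V_B = V_A × (R3‖R_L)/(R2 + R3‖R_L) = 6.321 × 1.998/4.698 = 2.69 V.

V ≈ 2.69 V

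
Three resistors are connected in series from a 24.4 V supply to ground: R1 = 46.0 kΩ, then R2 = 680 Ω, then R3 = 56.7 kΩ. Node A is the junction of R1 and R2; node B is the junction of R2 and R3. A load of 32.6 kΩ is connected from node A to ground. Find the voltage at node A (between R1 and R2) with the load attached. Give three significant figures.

Below node A the series string R2+R3 = 57380 Ω sits in parallel with the 32600 Ω load: 20790 Ω.
V_A = 24.4 × 20790/(46000 + 20790) = 7.59 V.

V ≈ 7.59 V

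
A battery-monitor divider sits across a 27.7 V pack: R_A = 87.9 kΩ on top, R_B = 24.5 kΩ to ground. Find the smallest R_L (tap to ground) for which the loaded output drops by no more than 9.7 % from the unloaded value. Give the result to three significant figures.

Output resistance R_th = R_A‖R_B = (87.9 × 24.5)/112.4 = 19.16 kΩ.
The fractional drop is R_th/(R_th + R_L); requiring this ≤ 0.0970 gives R_L ≥ R_th(1/0.0970 − 1) = 19.16 × 9.309 = 178 kΩ.

R_L(min) ≈ 178 kΩ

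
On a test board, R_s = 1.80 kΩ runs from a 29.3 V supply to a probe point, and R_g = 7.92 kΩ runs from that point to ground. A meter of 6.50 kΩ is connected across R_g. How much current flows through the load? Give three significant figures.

I_L ≈ 3.00 mA

R_g‖R_L = 3.570 kΩ; V_out = 29.3 × 3.570/5.370 = 19.48 V.
I_L = V_out / R_L = 19.48 / 6.50 kΩ = 3.00 mA.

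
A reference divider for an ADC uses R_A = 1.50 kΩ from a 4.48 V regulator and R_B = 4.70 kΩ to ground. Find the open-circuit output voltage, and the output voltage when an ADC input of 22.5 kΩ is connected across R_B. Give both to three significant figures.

Open-circuit: V = 4.48 × 4.70/(1.50 + 4.70) = 3.40 V.
With the load, R_B becomes R_B‖R_L = 3.888 kΩ, so V = 4.48 × 3.888/5.388 = 3.23 V.

Unloaded: 3.40 V; loaded: 3.23 V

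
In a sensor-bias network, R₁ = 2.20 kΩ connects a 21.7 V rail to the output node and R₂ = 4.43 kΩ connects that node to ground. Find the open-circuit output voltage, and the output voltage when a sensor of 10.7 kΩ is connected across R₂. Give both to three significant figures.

Open-circuit: V = 21.7 × 4.43/(2.20 + 4.43) = 14.5 V.
With the load, R₂ becomes R₂‖R_L = 3.133 kΩ, so V = 21.7 × 3.133/5.333 = 12.7 V.

Unloaded: 14.5 V; loaded: 12.7 V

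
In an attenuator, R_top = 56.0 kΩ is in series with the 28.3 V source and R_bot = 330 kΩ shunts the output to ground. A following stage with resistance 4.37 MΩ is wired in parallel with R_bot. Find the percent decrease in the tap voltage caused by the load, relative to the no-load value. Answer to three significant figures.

The divider's output (Thévenin) resistance is R_top‖R_bot = 47.88 kΩ.
Fractional drop under load = R_th/(R_th + R_L) = 47.88 / (47.88 + 4370) = 0.01084.
So the output falls by 1.08 %.

1.08 %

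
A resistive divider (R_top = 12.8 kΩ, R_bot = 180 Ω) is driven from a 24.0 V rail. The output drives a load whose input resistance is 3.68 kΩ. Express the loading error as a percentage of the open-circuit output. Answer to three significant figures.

The divider's output (Thévenin) resistance is R_top‖R_bot = 177.5 Ω.
Fractional drop under load = R_th/(R_th + R_L) = 177.5 / (177.5 + 3680) = 0.04602.
So the output falls by 4.60 %.

4.60 %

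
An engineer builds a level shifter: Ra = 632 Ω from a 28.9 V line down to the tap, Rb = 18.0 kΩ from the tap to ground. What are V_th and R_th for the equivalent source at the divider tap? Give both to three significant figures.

V_th is the open-circuit tap voltage: 28.9 × 18000/(632 + 18000) = 27.9 V.
With the supply zeroed, Ra and Rb appear in parallel from the tap: R_th = Ra‖Rb = (632 × 18000)/18630 = 611 Ω.

V_th = 27.9 V, R_th = 611 Ω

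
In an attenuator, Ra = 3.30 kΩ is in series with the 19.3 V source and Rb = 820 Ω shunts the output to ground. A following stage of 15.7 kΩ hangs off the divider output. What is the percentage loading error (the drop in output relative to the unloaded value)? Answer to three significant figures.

The divider's output (Thévenin) resistance is Ra‖Rb = 656.8 Ω.
Fractional drop under load = R_th/(R_th + R_L) = 656.8 / (656.8 + 15700) = 0.04015.
So the output falls by 4.02 %.

4.02 %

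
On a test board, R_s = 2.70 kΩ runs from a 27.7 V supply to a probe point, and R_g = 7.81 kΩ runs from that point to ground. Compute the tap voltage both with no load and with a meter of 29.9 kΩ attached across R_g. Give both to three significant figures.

Open-circuit: V = 27.7 × 7.81/(2.70 + 7.81) = 20.6 V.
With the load, R_g becomes R_g‖R_L = 6.192 kΩ, so V = 27.7 × 6.192/8.892 = 19.3 V.

Unloaded: 20.6 V; loaded: 19.3 V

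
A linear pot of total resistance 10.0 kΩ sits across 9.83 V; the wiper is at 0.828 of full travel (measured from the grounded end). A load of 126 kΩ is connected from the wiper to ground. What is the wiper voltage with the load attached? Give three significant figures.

V ≈ 8.05 V

The wiper splits the pot into (1−α)R = 1.720 kΩ above and αR = 8.280 kΩ below.
Lower section ‖ load = 7.769 kΩ.
V_wiper = 9.83 × 7.769/(1.720 + 7.769) = 8.05 V.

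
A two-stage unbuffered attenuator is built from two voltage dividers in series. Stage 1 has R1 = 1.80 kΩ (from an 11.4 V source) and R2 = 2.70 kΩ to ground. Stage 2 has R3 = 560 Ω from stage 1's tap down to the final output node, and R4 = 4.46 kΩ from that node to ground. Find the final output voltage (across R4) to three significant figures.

Stage 2 presents R3+R4 = 5020 Ω as a load on stage 1's tap.
Stage 1's lower leg becomes R2‖(R3+R4) = 1756 Ω, so V_mid = 11.4 × 1756/3556 = 5.629 V.
Stage 2 is itself unloaded: V_out = V_mid × R4/(R3+R4) = 5.629 × 4460/5020 = 5.00 V.

V_out ≈ 5.00 V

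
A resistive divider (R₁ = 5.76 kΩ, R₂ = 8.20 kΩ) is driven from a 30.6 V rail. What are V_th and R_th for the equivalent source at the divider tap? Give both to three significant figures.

V_th = 18.0 V, R_th = 3.38 kΩ

V_th is the open-circuit tap voltage: 30.6 × 8.20/(5.76 + 8.20) = 18.0 V.
With the supply zeroed, R₁ and R₂ appear in parallel from the tap: R_th = R₁‖R₂ = (5.76 × 8.20)/13.96 = 3.38 kΩ.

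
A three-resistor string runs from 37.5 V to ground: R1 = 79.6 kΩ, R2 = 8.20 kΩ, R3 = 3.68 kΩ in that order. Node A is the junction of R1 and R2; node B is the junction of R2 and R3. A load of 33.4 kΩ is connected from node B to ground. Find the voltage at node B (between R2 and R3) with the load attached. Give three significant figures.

V ≈ 1.36 V

At node B, R3 is in parallel with the load: R3‖R_L = 3.315 kΩ.
Below node A the resistance is R2 + (R3‖R_L) = 11.51 kΩ, so V_A = 37.5 × 11.51/91.11 = 4.739 V.
Then V_B = V_A × (R3‖R_L)/(R2 + R3‖R_L) = 4.739 × 3.315/11.51 = 1.36 V.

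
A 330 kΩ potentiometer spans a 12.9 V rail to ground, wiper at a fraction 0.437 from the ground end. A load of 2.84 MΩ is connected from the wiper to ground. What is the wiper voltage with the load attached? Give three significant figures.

V ≈ 5.48 V

The wiper splits the pot into (1−α)R = 185.8 kΩ above and αR = 144.2 kΩ below.
Lower section ‖ load = 137.2 kΩ.
V_wiper = 12.9 × 137.2/(185.8 + 137.2) = 5.48 V.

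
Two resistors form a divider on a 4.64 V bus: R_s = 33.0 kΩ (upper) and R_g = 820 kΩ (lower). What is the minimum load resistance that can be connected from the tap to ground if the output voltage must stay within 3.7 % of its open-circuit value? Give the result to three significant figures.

Output resistance R_th = R_s‖R_g = (33.0 × 820)/853.0 = 31.72 kΩ.
The fractional drop is R_th/(R_th + R_L); requiring this ≤ 0.0370 gives R_L ≥ R_th(1/0.0370 − 1) = 31.72 × 26.03 = 826 kΩ.

R_L(min) ≈ 826 kΩ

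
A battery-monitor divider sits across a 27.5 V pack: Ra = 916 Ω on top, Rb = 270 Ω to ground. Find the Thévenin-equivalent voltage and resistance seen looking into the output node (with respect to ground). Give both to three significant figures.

V_th is the open-circuit tap voltage: 27.5 × 270/(916 + 270) = 6.26 V.
With the supply zeroed, Ra and Rb appear in parallel from the tap: R_th = Ra‖Rb = (916 × 270)/1186 = 209 Ω.

V_th = 6.26 V, R_th = 209 Ω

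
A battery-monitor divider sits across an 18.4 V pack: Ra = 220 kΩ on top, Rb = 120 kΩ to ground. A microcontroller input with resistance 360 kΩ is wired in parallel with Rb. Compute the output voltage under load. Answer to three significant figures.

V_out ≈ 5.34 V

The load sits in parallel with Rb: Rb‖R_L = (120 × 360) / (120 + 360) = 90.00 kΩ.
V_out = 18.4 × 90.00 / (220 + 90.00) = 18.4 × 90.00/310.0 = 5.34 V.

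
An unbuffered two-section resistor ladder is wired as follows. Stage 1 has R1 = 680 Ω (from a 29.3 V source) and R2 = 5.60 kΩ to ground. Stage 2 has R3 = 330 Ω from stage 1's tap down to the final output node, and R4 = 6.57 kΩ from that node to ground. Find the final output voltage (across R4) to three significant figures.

Stage 2 presents R3+R4 = 6900 Ω as a load on stage 1's tap.
Stage 1's lower leg becomes R2‖(R3+R4) = 3091 Ω, so V_mid = 29.3 × 3091/3771 = 24.02 V.
Stage 2 is itself unloaded: V_out = V_mid × R4/(R3+R4) = 24.02 × 6570/6900 = 22.9 V.

V_out ≈ 22.9 V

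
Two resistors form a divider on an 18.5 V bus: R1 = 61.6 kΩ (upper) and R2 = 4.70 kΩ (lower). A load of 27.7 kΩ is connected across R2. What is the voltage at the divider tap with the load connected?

V_out ≈ 1.13 V

The load sits in parallel with R2: R2‖R_L = (4.70 × 27.7) / (4.70 + 27.7) = 4.018 kΩ.
V_out = 18.5 × 4.018 / (61.6 + 4.018) = 18.5 × 4.018/65.62 = 1.13 V.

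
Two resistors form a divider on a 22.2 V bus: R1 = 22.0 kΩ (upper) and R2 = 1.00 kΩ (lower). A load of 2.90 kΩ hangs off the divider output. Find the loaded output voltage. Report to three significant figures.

V_out ≈ 0.726 V

The load sits in parallel with R2: R2‖R_L = (1.00 × 2.90) / (1.00 + 2.90) = 0.7436 kΩ.
V_out = 22.2 × 0.7436 / (22.0 + 0.7436) = 22.2 × 0.7436/22.74 = 0.726 V.
(Unloaded it would have been 0.965 V.)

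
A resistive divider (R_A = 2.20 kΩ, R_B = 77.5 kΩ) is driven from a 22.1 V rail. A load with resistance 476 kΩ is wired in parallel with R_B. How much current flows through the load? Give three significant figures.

I_L ≈ 0.0449 mA

R_B‖R_L = 66.65 kΩ; V_out = 22.1 × 66.65/68.85 = 21.39 V.
I_L = V_out / R_L = 21.39 / 476 kΩ = 0.0449 mA.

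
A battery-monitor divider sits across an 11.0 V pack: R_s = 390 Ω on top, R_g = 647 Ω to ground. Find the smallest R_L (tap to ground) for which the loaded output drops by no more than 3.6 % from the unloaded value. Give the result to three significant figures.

Output resistance R_th = R_s‖R_g = (390 × 647)/1037 = 243.3 Ω.
The fractional drop is R_th/(R_th + R_L); requiring this ≤ 0.0360 gives R_L ≥ R_th(1/0.0360 − 1) = 243.3 × 26.78 = 6.52 kΩ.

R_L(min) ≈ 6.52 kΩ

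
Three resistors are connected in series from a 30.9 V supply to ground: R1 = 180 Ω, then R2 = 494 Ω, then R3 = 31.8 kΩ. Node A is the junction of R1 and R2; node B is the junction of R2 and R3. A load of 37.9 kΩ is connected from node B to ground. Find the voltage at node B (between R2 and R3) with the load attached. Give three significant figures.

V ≈ 29.7 V

At node B, R3 is in parallel with the load: R3‖R_L = 17290 Ω.
Below node A the resistance is R2 + (R3‖R_L) = 17790 Ω, so V_A = 30.9 × 17790/17970 = 30.59 V.
Then V_B = V_A × (R3‖R_L)/(R2 + R3‖R_L) = 30.59 × 17290/17790 = 29.7 V.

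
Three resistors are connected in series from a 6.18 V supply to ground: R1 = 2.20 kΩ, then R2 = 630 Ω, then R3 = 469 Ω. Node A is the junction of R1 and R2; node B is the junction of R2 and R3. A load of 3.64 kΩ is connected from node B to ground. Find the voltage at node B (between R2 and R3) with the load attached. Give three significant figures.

V ≈ 0.791 V

At node B, R3 is in parallel with the load: R3‖R_L = 415.5 Ω.
Below node A the resistance is R2 + (R3‖R_L) = 1045 Ω, so V_A = 6.18 × 1045/3245 = 1.991 V.
Then V_B = V_A × (R3‖R_L)/(R2 + R3‖R_L) = 1.991 × 415.5/1045 = 0.791 V.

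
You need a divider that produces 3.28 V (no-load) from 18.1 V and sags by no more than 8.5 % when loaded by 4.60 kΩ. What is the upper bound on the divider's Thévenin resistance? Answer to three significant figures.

R_th ≤ 427 Ω

Loading drop = R_th/(R_th + R_L) ≤ 0.0850, so R_th ≤ R_L · ε/(1−ε) = 4.60 kΩ × 0.0850/0.9150 = 427 Ω.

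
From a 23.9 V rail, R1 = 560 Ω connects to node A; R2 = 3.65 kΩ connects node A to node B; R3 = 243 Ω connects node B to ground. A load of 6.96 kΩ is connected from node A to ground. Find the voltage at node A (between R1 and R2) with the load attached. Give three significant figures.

V ≈ 19.5 V

Below node A the series string R2+R3 = 3893 Ω sits in parallel with the 6960 Ω load: 2497 Ω.
V_A = 23.9 × 2497/(560 + 2497) = 19.5 V.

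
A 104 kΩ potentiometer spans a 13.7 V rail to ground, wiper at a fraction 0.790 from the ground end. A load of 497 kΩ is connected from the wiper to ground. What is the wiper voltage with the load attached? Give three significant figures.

V ≈ 10.5 V

The wiper splits the pot into (1−α)R = 21.84 kΩ above and αR = 82.16 kΩ below.
Lower section ‖ load = 70.50 kΩ.
V_wiper = 13.7 × 70.50/(21.84 + 70.50) = 10.5 V.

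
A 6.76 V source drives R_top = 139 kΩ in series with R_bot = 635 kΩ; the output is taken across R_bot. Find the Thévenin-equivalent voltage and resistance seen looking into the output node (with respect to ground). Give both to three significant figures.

V_th is the open-circuit tap voltage: 6.76 × 635/(139 + 635) = 5.55 V.
With the supply zeroed, R_top and R_bot appear in parallel from the tap: R_th = R_top‖R_bot = (139 × 635)/774.0 = 114 kΩ.

V_th = 5.55 V, R_th = 114 kΩ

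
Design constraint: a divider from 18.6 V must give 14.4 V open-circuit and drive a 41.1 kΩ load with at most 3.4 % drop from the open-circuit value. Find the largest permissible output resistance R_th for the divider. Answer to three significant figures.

Loading drop = R_th/(R_th + R_L) ≤ 0.0340, so R_th ≤ R_L · ε/(1−ε) = 41.1 kΩ × 0.0340/0.9660 = 1.45 kΩ.
(Any R1, R2 with R2/(R1+R2) = 0.774 and R1‖R2 ≤ 1.45 kΩ will meet the spec.)

R_th ≤ 1.45 kΩ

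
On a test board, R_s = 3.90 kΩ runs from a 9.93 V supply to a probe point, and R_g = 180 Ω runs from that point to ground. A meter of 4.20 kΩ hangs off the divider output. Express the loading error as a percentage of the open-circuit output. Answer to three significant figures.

The divider's output (Thévenin) resistance is R_s‖R_g = 172.1 Ω.
Fractional drop under load = R_th/(R_th + R_L) = 172.1 / (172.1 + 4200) = 0.03935.
So the output falls by 3.94 %.

3.94 %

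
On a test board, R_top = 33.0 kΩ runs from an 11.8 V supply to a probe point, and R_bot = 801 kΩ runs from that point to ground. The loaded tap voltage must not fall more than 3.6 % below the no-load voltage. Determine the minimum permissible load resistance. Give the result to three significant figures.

R_L(min) ≈ 849 kΩ

Output resistance R_th = R_top‖R_bot = (33.0 × 801)/834.0 = 31.69 kΩ.
The fractional drop is R_th/(R_th + R_L); requiring this ≤ 0.0360 gives R_L ≥ R_th(1/0.0360 − 1) = 31.69 × 26.78 = 849 kΩ.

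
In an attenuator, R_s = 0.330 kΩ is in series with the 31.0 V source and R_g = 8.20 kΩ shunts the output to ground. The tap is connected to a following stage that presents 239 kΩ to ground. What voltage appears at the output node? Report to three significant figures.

The load sits in parallel with R_g: R_g‖R_L = (8200 × 239000) / (8200 + 239000) = 7928 Ω.
V_out = 31.0 × 7928 / (330 + 7928) = 31.0 × 7928/8258 = 29.8 V.

V_out ≈ 29.8 V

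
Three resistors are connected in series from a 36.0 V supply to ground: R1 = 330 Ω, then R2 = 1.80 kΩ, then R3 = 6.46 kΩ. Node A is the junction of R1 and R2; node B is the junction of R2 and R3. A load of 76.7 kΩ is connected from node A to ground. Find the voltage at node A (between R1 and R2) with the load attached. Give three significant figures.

Below node A the series string R2+R3 = 8260 Ω sits in parallel with the 76700 Ω load: 7457 Ω.
V_A = 36.0 × 7457/(330 + 7457) = 34.5 V.

V ≈ 34.5 V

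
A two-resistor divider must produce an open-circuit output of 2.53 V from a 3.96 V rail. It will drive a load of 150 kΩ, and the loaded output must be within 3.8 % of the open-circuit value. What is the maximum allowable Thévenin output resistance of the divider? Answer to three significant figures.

R_th ≤ 5.93 kΩ

Loading drop = R_th/(R_th + R_L) ≤ 0.0380, so R_th ≤ R_L · ε/(1−ε) = 150 kΩ × 0.0380/0.9620 = 5.93 kΩ.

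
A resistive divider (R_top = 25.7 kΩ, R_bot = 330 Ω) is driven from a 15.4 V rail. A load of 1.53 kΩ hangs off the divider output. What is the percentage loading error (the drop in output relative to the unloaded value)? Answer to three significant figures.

Unloaded V = 15.4 × 330/26030 = 0.1952 V.
Loaded: R_bot‖R_L = 271.5 Ω, giving V = 15.4 × 271.5/25970 = 0.1610 V.
Drop = (0.1952 − 0.1610) / 0.1952 = 17.6 %.

17.6 %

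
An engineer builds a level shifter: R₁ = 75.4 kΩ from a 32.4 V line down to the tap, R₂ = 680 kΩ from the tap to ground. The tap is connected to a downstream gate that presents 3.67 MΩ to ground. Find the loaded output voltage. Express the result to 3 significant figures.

V_out ≈ 28.6 V

The load sits in parallel with R₂: R₂‖R_L = (680 × 3670) / (680 + 3670) = 573.7 kΩ.
V_out = 32.4 × 573.7 / (75.4 + 573.7) = 32.4 × 573.7/649.1 = 28.6 V.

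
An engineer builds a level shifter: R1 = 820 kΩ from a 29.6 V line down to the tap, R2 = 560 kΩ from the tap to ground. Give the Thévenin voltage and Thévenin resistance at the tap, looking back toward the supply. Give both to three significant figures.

V_th = 12.0 V, R_th = 333 kΩ

V_th is the open-circuit tap voltage: 29.6 × 560/(820 + 560) = 12.0 V.
With the supply zeroed, R1 and R2 appear in parallel from the tap: R_th = R1‖R2 = (820 × 560)/1380 = 333 kΩ.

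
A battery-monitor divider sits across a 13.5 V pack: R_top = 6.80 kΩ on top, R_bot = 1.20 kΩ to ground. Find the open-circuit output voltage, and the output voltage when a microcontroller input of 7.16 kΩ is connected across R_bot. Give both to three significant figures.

Unloaded: 2.02 V; loaded: 1.77 V

Open-circuit: V = 13.5 × 1.20/(6.80 + 1.20) = 2.02 V.
With the load, R_bot becomes R_bot‖R_L = 1.028 kΩ, so V = 13.5 × 1.028/7.828 = 1.77 V.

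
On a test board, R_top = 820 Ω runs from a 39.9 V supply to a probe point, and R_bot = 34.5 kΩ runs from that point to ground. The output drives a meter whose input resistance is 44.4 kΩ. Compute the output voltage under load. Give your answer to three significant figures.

V_out ≈ 38.3 V

The load sits in parallel with R_bot: R_bot‖R_L = (34500 × 44400) / (34500 + 44400) = 19410 Ω.
V_out = 39.9 × 19410 / (820 + 19410) = 39.9 × 19410/20230 = 38.3 V.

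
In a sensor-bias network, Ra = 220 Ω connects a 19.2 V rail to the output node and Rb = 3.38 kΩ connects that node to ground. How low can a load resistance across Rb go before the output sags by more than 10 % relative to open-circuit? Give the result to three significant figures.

R_L(min) ≈ 1.86 kΩ

Output resistance R_th = Ra‖Rb = (220 × 3380)/3600 = 206.6 Ω.
The fractional drop is R_th/(R_th + R_L); requiring this ≤ 0.100 gives R_L ≥ R_th(1/0.100 − 1) = 206.6 × 9.000 = 1.86 kΩ.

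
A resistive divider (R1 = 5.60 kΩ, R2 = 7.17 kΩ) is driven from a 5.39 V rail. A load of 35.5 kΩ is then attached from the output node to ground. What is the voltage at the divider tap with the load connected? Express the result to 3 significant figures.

V_out ≈ 2.78 V

The load sits in parallel with R2: R2‖R_L = (7.17 × 35.5) / (7.17 + 35.5) = 5.965 kΩ.
V_out = 5.39 × 5.965 / (5.60 + 5.965) = 5.39 × 5.965/11.57 = 2.78 V.
(Unloaded it would have been 3.03 V.)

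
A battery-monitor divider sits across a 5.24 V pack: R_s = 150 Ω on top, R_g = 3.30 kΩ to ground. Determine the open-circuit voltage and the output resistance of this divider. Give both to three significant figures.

V_th is the open-circuit tap voltage: 5.24 × 3300/(150 + 3300) = 5.01 V.
With the supply zeroed, R_s and R_g appear in parallel from the tap: R_th = R_s‖R_g = (150 × 3300)/3450 = 143 Ω.

V_th = 5.01 V, R_th = 143 Ω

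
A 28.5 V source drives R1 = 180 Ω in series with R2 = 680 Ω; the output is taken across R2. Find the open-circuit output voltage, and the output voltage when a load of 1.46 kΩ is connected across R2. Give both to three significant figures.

Unloaded: 22.5 V; loaded: 20.5 V

Open-circuit: V = 28.5 × 680/(180 + 680) = 22.5 V.
With the load, R2 becomes R2‖R_L = 463.9 Ω, so V = 28.5 × 463.9/643.9 = 20.5 V.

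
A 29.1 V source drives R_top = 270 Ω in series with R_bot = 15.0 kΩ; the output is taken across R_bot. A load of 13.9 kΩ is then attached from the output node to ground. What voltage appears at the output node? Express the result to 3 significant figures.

V_out ≈ 28.1 V

The load sits in parallel with R_bot: R_bot‖R_L = (15000 × 13900) / (15000 + 13900) = 7215 Ω.
V_out = 29.1 × 7215 / (270 + 7215) = 29.1 × 7215/7485 = 28.1 V.
(Unloaded it would have been 28.6 V.)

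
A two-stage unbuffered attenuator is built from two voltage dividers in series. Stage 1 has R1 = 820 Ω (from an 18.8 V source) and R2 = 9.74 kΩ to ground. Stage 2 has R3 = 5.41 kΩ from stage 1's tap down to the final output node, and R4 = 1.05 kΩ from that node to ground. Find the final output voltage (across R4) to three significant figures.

Stage 2 presents R3+R4 = 6460 Ω as a load on stage 1's tap.
Stage 1's lower leg becomes R2‖(R3+R4) = 3884 Ω, so V_mid = 18.8 × 3884/4704 = 15.52 V.
Stage 2 is itself unloaded: V_out = V_mid × R4/(R3+R4) = 15.52 × 1050/6460 = 2.52 V.

V_out ≈ 2.52 V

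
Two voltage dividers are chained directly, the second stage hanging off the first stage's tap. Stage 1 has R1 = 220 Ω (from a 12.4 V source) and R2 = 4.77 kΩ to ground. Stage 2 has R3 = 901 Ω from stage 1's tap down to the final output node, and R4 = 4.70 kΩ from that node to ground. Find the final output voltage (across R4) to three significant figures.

Stage 2 presents R3+R4 = 5601 Ω as a load on stage 1's tap.
Stage 1's lower leg becomes R2‖(R3+R4) = 2576 Ω, so V_mid = 12.4 × 2576/2796 = 11.42 V.
Stage 2 is itself unloaded: V_out = V_mid × R4/(R3+R4) = 11.42 × 4700/5601 = 9.59 V.

V_out ≈ 9.59 V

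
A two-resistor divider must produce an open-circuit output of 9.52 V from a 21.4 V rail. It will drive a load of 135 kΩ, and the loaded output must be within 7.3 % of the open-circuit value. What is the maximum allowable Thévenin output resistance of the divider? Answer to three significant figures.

Loading drop = R_th/(R_th + R_L) ≤ 0.0730, so R_th ≤ R_L · ε/(1−ε) = 135 kΩ × 0.0730/0.9270 = 10.6 kΩ.

R_th ≤ 10.6 kΩ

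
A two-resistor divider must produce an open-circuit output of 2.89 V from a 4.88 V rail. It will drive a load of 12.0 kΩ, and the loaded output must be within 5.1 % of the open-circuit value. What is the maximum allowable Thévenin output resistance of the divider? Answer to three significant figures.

R_th ≤ 645 Ω

Loading drop = R_th/(R_th + R_L) ≤ 0.0510, so R_th ≤ R_L · ε/(1−ε) = 12.0 kΩ × 0.0510/0.9490 = 645 Ω.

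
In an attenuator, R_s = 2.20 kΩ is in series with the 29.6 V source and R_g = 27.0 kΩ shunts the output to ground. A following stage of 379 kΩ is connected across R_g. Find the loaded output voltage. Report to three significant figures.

V_out ≈ 27.2 V

The load sits in parallel with R_g: R_g‖R_L = (27.0 × 379) / (27.0 + 379) = 25.20 kΩ.
V_out = 29.6 × 25.20 / (2.20 + 25.20) = 29.6 × 25.20/27.40 = 27.2 V.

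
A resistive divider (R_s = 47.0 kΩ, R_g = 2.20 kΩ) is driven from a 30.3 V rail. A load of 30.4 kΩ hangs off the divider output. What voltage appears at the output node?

The load sits in parallel with R_g: R_g‖R_L = (2.20 × 30.4) / (2.20 + 30.4) = 2.052 kΩ.
V_out = 30.3 × 2.052 / (47.0 + 2.052) = 30.3 × 2.052/49.05 = 1.27 V.

V_out ≈ 1.27 V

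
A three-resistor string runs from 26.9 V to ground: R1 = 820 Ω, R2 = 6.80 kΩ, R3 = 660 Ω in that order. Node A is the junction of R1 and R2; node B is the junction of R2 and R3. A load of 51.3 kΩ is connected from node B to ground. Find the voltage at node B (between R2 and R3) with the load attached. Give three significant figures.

V ≈ 2.12 V

At node B, R3 is in parallel with the load: R3‖R_L = 651.6 Ω.
Below node A the resistance is R2 + (R3‖R_L) = 7452 Ω, so V_A = 26.9 × 7452/8272 = 24.23 V.
Then V_B = V_A × (R3‖R_L)/(R2 + R3‖R_L) = 24.23 × 651.6/7452 = 2.12 V.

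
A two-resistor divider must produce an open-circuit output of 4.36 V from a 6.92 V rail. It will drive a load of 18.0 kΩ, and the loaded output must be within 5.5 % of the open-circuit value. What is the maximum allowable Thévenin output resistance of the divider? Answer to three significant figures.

R_th ≤ 1.05 kΩ

Loading drop = R_th/(R_th + R_L) ≤ 0.0550, so R_th ≤ R_L · ε/(1−ε) = 18.0 kΩ × 0.0550/0.9450 = 1.05 kΩ.
(Any R1, R2 with R2/(R1+R2) = 0.630 and R1‖R2 ≤ 1.05 kΩ will meet the spec.)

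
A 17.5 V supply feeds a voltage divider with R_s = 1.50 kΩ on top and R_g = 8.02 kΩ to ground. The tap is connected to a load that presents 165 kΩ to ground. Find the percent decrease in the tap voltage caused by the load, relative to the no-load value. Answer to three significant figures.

The divider's output (Thévenin) resistance is R_s‖R_g = 1.264 kΩ.
Fractional drop under load = R_th/(R_th + R_L) = 1.264 / (1.264 + 165) = 0.007600.
So the output falls by 0.760 %.

0.760 %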